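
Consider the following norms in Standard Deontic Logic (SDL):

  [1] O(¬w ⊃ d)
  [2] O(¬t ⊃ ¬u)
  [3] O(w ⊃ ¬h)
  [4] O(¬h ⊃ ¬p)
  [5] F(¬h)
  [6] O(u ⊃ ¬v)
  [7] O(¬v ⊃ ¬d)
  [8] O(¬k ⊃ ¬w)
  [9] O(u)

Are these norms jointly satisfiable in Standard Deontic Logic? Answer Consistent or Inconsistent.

Premise 5 is F(¬h), i.e. O(h).
Premise 3 is O(w ⊃ ¬h); contrapositively O(h ⊃ ¬w). Since O(h) holds, K gives O(¬w).
Applying K to premise 1 (O(¬w ⊃ d)) and O(¬w) yields O(d).
The contrapositive of premise 7 (O(¬v ⊃ ¬d)) is O(d ⊃ v), and O(d) is already established, so O(v).
The contrapositive of premise 6 (O(u ⊃ ¬v)) is O(v ⊃ ¬u), and O(v) is already established, so O(¬u).
Yet premise 9 states O(u).
We now have both O(¬u) and O(u) — u is simultaneously obligatory and forbidden, violating the D-axiom.

Inconsistent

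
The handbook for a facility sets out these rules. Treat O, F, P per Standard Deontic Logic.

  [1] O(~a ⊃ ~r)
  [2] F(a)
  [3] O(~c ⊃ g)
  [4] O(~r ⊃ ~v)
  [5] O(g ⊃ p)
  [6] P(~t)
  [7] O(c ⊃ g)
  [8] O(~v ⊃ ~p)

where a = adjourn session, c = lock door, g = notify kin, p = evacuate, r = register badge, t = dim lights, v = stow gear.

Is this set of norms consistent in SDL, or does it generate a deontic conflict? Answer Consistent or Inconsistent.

Inconsistent

Premises 3 and 7 are O(~c ⊃ g) and O(c ⊃ g); every ideal world satisfies ~c or c, so in either case g holds — hence O(g).
Applying K to premise 5 (O(g ⊃ p)) and O(g) yields O(p).
Premise 8 is O(~v ⊃ ~p); contrapositively O(p ⊃ v). Since O(p) holds, K gives O(v).
Premise 4, O(~r ⊃ ~v), contraposes to O(v ⊃ r); with O(v) we get O(r).
The contrapositive of premise 1 (O(~a ⊃ ~r)) is O(r ⊃ a), and O(r) is already established, so O(a).
However, F(a) at premise 2 amounts to O(~a).
We now have both O(a) and O(~a) — a is simultaneously obligatory and forbidden, violating the D-axiom.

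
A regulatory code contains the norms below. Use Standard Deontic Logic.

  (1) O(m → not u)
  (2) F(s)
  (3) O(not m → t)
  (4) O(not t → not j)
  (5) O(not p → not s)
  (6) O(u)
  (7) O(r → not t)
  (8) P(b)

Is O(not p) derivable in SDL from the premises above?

Premise 5 is O(not p → not s); even if O(not s) held, inferring O(not p) would be affirming the consequent — invalid.
No other premise forces O(not p). An ideal world satisfying every premise can still have not p false, so O(not p) is not derivable.

No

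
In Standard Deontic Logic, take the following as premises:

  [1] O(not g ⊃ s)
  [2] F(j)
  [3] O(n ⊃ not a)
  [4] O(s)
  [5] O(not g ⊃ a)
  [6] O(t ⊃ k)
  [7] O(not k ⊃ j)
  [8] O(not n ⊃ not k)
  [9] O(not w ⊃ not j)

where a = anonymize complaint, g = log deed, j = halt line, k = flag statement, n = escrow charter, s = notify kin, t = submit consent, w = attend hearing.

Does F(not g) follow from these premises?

Yes

F(j) at premise 2 means O(not j).
The contrapositive of premise 7 (O(not k ⊃ j)) is O(not j ⊃ k), and O(not j) is already established, so O(k).
The contrapositive of premise 8 (O(not n ⊃ not k)) is O(k ⊃ n), and O(k) is already established, so O(n).
From O(n) and premise 3, O(n ⊃ not a), we obtain O(not a).
The contrapositive of premise 5 (O(not g ⊃ a)) is O(not a ⊃ g), and O(not a) is already established, so O(g).
Premises 1, 4, 6, 9 do not contribute to this derivation.
So O(g) holds, i.e. F(not g). The claim follows.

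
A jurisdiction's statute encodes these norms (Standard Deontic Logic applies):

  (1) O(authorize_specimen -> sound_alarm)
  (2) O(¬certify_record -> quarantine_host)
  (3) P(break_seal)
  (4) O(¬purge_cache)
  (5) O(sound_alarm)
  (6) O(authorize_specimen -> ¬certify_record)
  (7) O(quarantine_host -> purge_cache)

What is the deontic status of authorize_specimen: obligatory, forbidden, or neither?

Forbidden

Premise 4 states O(¬purge_cache) outright.
The contrapositive of premise 7 (O(quarantine_host -> purge_cache)) is O(¬purge_cache -> ¬quarantine_host), and O(¬purge_cache) is already established, so O(¬quarantine_host).
Premise 2 is O(¬certify_record -> quarantine_host); contrapositively O(¬quarantine_host -> certify_record). Since O(¬quarantine_host) holds, K gives O(certify_record).
Premise 6, O(authorize_specimen -> ¬certify_record), contraposes to O(certify_record -> ¬authorize_specimen); with O(certify_record) we get O(¬authorize_specimen).
Premises 1, 3, 5 do not contribute to this derivation.
Thus O(¬authorize_specimen), which is F(authorize_specimen): authorize_specimen is forbidden.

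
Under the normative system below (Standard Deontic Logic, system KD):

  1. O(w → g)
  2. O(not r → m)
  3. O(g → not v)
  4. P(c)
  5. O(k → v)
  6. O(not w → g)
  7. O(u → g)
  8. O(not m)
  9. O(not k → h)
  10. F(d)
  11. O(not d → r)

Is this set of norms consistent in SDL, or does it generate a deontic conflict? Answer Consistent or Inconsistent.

Premise 2 is O(not r → m), but O(not r) is not derivable from the premises, so it does not yield O(m).
So O(m) is not derivable, and the apparent clash with O(not m) does not arise.
A world satisfying every obligation exists (e.g. c=false, d=false, g=true, h=true, k=false, m=false, r=true, u=false, v=false, w=false); no atom is both obligatory and forbidden, so the set is consistent.

Consistent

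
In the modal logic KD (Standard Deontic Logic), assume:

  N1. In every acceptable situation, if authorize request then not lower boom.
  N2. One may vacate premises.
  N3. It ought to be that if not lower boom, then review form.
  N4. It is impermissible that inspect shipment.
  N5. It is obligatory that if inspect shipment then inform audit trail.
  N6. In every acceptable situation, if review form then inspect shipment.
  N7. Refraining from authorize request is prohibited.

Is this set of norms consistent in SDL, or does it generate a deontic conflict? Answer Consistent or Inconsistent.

F(inspect_shipment) at premise 4 means O(¬inspect_shipment).
Premise 6 is O(review_form → inspect_shipment); contrapositively O(¬inspect_shipment → ¬review_form). Since O(¬inspect_shipment) holds, K gives O(¬review_form).
Premise 3 is O(¬lower_boom → review_form); contrapositively O(¬review_form → lower_boom). Since O(¬review_form) holds, K gives O(lower_boom).
Premise 1, O(authorize_request → ¬lower_boom), contraposes to O(lower_boom → ¬authorize_request); with O(lower_boom) we get O(¬authorize_request).
But premise 7, F(¬authorize_request), means O(authorize_request).
We now have both O(¬authorize_request) and O(authorize_request) — authorize_request is simultaneously obligatory and forbidden, violating the D-axiom.

Inconsistent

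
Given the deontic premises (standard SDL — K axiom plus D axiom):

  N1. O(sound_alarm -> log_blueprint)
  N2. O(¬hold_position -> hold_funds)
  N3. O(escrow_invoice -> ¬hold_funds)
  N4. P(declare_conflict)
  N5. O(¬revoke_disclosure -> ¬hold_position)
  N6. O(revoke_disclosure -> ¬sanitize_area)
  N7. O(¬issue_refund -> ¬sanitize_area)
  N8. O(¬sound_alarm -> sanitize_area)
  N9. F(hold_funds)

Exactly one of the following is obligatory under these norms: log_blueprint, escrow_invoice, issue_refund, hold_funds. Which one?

Premise 9 is F(hold_funds), i.e. O(¬hold_funds).
Premise 2, O(¬hold_position -> hold_funds), contraposes to O(¬hold_funds -> hold_position); with O(¬hold_funds) we get O(hold_position).
Premise 5 is O(¬revoke_disclosure -> ¬hold_position); contrapositively O(hold_position -> revoke_disclosure). Since O(hold_position) holds, K gives O(revoke_disclosure).
Applying K to premise 6 (O(revoke_disclosure -> ¬sanitize_area)) and O(revoke_disclosure) yields O(¬sanitize_area).
The contrapositive of premise 8 (O(¬sound_alarm -> sanitize_area)) is O(¬sanitize_area -> sound_alarm), and O(¬sanitize_area) is already established, so O(sound_alarm).
From O(sound_alarm) and premise 1, O(sound_alarm -> log_blueprint), we obtain O(log_blueprint).
So O(log_blueprint) holds — log_blueprint is obligatory. None of the other listed options is made obligatory by any chain of premises.

log_blueprint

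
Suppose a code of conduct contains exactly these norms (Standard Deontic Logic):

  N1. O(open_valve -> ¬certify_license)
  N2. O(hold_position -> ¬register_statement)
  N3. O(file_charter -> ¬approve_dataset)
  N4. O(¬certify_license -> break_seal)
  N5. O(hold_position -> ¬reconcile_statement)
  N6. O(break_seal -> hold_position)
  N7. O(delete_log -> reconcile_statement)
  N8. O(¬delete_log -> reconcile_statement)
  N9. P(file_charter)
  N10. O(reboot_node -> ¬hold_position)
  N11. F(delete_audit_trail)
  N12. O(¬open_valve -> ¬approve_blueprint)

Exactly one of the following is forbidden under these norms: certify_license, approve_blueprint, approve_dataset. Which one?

approve_blueprint

Premises 8 and 7 are O(¬delete_log -> reconcile_statement) and O(delete_log -> reconcile_statement); every ideal world satisfies ¬delete_log or delete_log, so in either case reconcile_statement holds — hence O(reconcile_statement).
Premise 5 is O(hold_position -> ¬reconcile_statement); contrapositively O(reconcile_statement -> ¬hold_position). Since O(reconcile_statement) holds, K gives O(¬hold_position).
The contrapositive of premise 6 (O(break_seal -> hold_position)) is O(¬hold_position -> ¬break_seal), and O(¬hold_position) is already established, so O(¬break_seal).
The contrapositive of premise 4 (O(¬certify_license -> break_seal)) is O(¬break_seal -> certify_license), and O(¬break_seal) is already established, so O(certify_license).
Premise 1 is O(open_valve -> ¬certify_license); contrapositively O(certify_license -> ¬open_valve). Since O(certify_license) holds, K gives O(¬open_valve).
With premise 12, O(¬open_valve -> ¬approve_blueprint), the K-axiom yields O(¬approve_blueprint).
So O(¬approve_blueprint) holds, i.e. approve_blueprint is forbidden. None of the other listed options is forbidden under the premises.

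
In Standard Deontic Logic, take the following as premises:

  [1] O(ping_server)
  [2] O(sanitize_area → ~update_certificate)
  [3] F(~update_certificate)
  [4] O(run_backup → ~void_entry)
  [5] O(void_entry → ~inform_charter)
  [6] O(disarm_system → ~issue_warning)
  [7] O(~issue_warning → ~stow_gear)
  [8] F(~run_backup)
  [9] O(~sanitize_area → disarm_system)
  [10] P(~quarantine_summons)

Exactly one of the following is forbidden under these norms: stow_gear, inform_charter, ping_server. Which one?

stow_gear

Premise 3, F(~update_certificate), is equivalent to O(update_certificate).
The contrapositive of premise 2 (O(sanitize_area → ~update_certificate)) is O(update_certificate → ~sanitize_area), and O(update_certificate) is already established, so O(~sanitize_area).
Premise 9 is O(~sanitize_area → disarm_system); since O(~sanitize_area), deontic closure gives O(disarm_system).
Premise 6 is O(disarm_system → ~issue_warning); since O(disarm_system), deontic closure gives O(~issue_warning).
Premise 7 is O(~issue_warning → ~stow_gear); since O(~issue_warning), deontic closure gives O(~stow_gear).
So O(~stow_gear) holds, i.e. stow_gear is forbidden. None of the other listed options is forbidden under the premises.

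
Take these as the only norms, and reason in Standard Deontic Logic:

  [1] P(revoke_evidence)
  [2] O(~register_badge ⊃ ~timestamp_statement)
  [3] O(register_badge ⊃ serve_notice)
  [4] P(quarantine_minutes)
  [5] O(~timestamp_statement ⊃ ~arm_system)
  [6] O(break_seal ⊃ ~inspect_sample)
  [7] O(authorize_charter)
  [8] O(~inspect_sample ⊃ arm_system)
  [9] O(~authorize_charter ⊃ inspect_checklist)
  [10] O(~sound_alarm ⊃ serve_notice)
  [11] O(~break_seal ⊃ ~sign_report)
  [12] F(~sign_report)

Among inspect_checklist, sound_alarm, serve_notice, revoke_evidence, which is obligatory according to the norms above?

serve_notice

F(~sign_report) at premise 12 means O(sign_report).
Premise 11 is O(~break_seal ⊃ ~sign_report); contrapositively O(sign_report ⊃ break_seal). Since O(sign_report) holds, K gives O(break_seal).
Premise 6 is O(break_seal ⊃ ~inspect_sample); since O(break_seal), deontic closure gives O(~inspect_sample).
With premise 8, O(~inspect_sample ⊃ arm_system), the K-axiom yields O(arm_system).
Premise 5 is O(~timestamp_statement ⊃ ~arm_system); contrapositively O(arm_system ⊃ timestamp_statement). Since O(arm_system) holds, K gives O(timestamp_statement).
Premise 2, O(~register_badge ⊃ ~timestamp_statement), contraposes to O(timestamp_statement ⊃ register_badge); with O(timestamp_statement) we get O(register_badge).
From O(register_badge) and premise 3, O(register_badge ⊃ serve_notice), we obtain O(serve_notice).
So O(serve_notice) holds — serve_notice is obligatory. None of the other listed options is made obligatory by any chain of premises.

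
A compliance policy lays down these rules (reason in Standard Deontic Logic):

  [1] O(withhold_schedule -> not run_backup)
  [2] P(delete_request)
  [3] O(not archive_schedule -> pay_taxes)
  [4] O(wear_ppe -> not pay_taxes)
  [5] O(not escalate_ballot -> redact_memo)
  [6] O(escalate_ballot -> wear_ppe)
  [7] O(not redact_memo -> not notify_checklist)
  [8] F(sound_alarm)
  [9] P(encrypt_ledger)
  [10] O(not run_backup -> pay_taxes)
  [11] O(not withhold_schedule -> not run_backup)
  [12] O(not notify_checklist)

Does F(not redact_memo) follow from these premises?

Yes

Premises 11 and 1 cover both cases: O(not withhold_schedule -> not run_backup) and O(withhold_schedule -> not run_backup). Since not withhold_schedule ∨ withhold_schedule is a tautology, O(not run_backup) follows.
With premise 10, O(not run_backup -> pay_taxes), the K-axiom yields O(pay_taxes).
The contrapositive of premise 4 (O(wear_ppe -> not pay_taxes)) is O(pay_taxes -> not wear_ppe), and O(pay_taxes) is already established, so O(not wear_ppe).
Premise 6 is O(escalate_ballot -> wear_ppe); contrapositively O(not wear_ppe -> not escalate_ballot). Since O(not wear_ppe) holds, K gives O(not escalate_ballot).
From O(not escalate_ballot) and premise 5, O(not escalate_ballot -> redact_memo), we obtain O(redact_memo).
Premises 2, 3, 7, 8, 9, 12 do not contribute to this derivation.
So O(redact_memo) holds, i.e. F(not redact_memo). The claim follows.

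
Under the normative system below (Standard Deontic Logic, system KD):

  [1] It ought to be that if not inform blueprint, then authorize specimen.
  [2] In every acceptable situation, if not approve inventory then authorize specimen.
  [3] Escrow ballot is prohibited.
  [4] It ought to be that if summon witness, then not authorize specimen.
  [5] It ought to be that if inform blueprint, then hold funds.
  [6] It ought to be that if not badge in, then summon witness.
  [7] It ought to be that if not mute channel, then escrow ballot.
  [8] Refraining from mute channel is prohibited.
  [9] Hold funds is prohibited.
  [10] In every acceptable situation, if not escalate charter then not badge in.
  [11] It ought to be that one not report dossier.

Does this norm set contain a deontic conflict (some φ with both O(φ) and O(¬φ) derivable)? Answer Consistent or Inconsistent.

Consistent

Premise 7 is O(¬mute_channel → escrow_ballot), but O(¬mute_channel) is not derivable from the premises, so it does not yield O(escrow_ballot).
So O(escrow_ballot) is not derivable, and the apparent clash with O(¬escrow_ballot) does not arise.
A world satisfying every obligation exists (e.g. approve_inventory=false, authorize_specimen=true, badge_in=true, escalate_charter=true, escrow_ballot=false, hold_funds=false, inform_blueprint=false, mute_channel=true, report_dossier=false, summon_witness=false); no atom is both obligatory and forbidden, so the set is consistent.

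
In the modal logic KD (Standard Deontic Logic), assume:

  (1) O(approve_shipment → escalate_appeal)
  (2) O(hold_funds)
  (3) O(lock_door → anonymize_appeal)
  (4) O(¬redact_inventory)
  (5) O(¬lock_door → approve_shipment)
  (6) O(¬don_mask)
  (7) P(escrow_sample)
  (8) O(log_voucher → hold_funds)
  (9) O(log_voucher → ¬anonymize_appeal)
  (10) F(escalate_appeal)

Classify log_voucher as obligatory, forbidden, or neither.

Forbidden

Premise 10, F(escalate_appeal), is equivalent to O(¬escalate_appeal).
The contrapositive of premise 1 (O(approve_shipment → escalate_appeal)) is O(¬escalate_appeal → ¬approve_shipment), and O(¬escalate_appeal) is already established, so O(¬approve_shipment).
Premise 5 is O(¬lock_door → approve_shipment); contrapositively O(¬approve_shipment → lock_door). Since O(¬approve_shipment) holds, K gives O(lock_door).
With premise 3, O(lock_door → anonymize_appeal), the K-axiom yields O(anonymize_appeal).
Premise 9 is O(log_voucher → ¬anonymize_appeal); contrapositively O(anonymize_appeal → ¬log_voucher). Since O(anonymize_appeal) holds, K gives O(¬log_voucher).
Premises 2, 4, 6, 7, 8 do not contribute to this derivation.
Thus O(¬log_voucher), which is F(log_voucher): log_voucher is forbidden.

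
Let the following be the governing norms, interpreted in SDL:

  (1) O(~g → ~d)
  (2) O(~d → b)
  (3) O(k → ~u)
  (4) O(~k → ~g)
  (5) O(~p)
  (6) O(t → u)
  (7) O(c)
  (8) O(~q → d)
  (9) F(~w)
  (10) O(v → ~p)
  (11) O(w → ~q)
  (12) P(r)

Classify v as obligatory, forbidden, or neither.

Neither

Premise 10 is O(v → ~p); even if O(~p) held, inferring O(v) would be affirming the consequent — invalid.
No premise or chain of K-axiom applications forces O(v), and none forces O(~v). So v is neither obligatory nor forbidden under these norms.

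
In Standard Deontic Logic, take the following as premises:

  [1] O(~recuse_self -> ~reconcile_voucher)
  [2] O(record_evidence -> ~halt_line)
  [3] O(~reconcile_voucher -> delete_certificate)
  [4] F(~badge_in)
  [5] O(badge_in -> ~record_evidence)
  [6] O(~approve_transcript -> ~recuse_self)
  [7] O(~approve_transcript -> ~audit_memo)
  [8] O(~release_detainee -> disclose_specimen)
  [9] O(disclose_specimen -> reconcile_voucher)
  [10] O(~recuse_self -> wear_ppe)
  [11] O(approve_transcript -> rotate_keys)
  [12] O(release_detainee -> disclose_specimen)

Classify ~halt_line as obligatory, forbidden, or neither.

Neither

Premise 2 is O(record_evidence -> ~halt_line), but O(record_evidence) is not derivable from the premises, so it does not yield O(~halt_line).
No premise or chain of K-axiom applications forces O(~halt_line), and none forces O(halt_line). So ~halt_line is neither obligatory nor forbidden under these norms.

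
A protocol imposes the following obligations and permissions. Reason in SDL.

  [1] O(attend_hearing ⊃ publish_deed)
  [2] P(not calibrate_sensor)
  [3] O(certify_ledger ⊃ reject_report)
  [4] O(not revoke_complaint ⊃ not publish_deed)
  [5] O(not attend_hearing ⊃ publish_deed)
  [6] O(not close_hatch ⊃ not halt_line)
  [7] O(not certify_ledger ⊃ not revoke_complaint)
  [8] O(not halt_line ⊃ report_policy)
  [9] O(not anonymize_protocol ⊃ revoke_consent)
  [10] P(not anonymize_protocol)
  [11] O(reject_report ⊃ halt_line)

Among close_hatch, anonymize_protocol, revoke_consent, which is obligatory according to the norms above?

By case analysis on not attend_hearing: premise 5 gives O(not attend_hearing ⊃ publish_deed) and premise 1 gives O(attend_hearing ⊃ publish_deed), so O(publish_deed) either way.
Premise 4 is O(not revoke_complaint ⊃ not publish_deed); contrapositively O(publish_deed ⊃ revoke_complaint). Since O(publish_deed) holds, K gives O(revoke_complaint).
Premise 7 is O(not certify_ledger ⊃ not revoke_complaint); contrapositively O(revoke_complaint ⊃ certify_ledger). Since O(revoke_complaint) holds, K gives O(certify_ledger).
Premise 3 is O(certify_ledger ⊃ reject_report); since O(certify_ledger), deontic closure gives O(reject_report).
From O(reject_report) and premise 11, O(reject_report ⊃ halt_line), we obtain O(halt_line).
Premise 6, O(not close_hatch ⊃ not halt_line), contraposes to O(halt_line ⊃ close_hatch); with O(halt_line) we get O(close_hatch).
So O(close_hatch) holds — close_hatch is obligatory. None of the other listed options is made obligatory by any chain of premises.

close_hatch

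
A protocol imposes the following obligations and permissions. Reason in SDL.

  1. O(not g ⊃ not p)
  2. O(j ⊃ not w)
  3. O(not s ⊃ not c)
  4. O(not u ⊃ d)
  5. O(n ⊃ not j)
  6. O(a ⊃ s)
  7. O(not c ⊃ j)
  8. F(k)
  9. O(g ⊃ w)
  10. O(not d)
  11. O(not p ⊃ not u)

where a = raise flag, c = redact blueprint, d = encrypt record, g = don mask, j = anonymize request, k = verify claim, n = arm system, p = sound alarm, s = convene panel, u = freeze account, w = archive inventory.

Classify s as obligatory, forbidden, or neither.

Premise 10 states O(not d) outright.
The contrapositive of premise 4 (O(not u ⊃ d)) is O(not d ⊃ u), and O(not d) is already established, so O(u).
Premise 11, O(not p ⊃ not u), contraposes to O(u ⊃ p); with O(u) we get O(p).
Premise 1 is O(not g ⊃ not p); contrapositively O(p ⊃ g). Since O(p) holds, K gives O(g).
With premise 9, O(g ⊃ w), the K-axiom yields O(w).
Premise 2 is O(j ⊃ not w); contrapositively O(w ⊃ not j). Since O(w) holds, K gives O(not j).
The contrapositive of premise 7 (O(not c ⊃ j)) is O(not j ⊃ c), and O(not j) is already established, so O(c).
Premise 3 is O(not s ⊃ not c); contrapositively O(c ⊃ s). Since O(c) holds, K gives O(s).
Premises 5, 6, 8 do not contribute to this derivation.
Hence s is obligatory.

Obligatory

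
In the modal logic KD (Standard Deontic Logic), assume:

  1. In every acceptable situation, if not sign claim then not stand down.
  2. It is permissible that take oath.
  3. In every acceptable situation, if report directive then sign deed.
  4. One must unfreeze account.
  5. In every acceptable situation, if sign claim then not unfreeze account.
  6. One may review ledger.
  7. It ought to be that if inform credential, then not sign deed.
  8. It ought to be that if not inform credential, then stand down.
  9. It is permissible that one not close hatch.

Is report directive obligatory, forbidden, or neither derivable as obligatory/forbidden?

Forbidden

From premise 4 we have O(unfreeze_account).
Premise 5 is O(sign_claim → ¬unfreeze_account); contrapositively O(unfreeze_account → ¬sign_claim). Since O(unfreeze_account) holds, K gives O(¬sign_claim).
Premise 1 is O(¬sign_claim → ¬stand_down); since O(¬sign_claim), deontic closure gives O(¬stand_down).
The contrapositive of premise 8 (O(¬inform_credential → stand_down)) is O(¬stand_down → inform_credential), and O(¬stand_down) is already established, so O(inform_credential).
With premise 7, O(inform_credential → ¬sign_deed), the K-axiom yields O(¬sign_deed).
Premise 3, O(report_directive → sign_deed), contraposes to O(¬sign_deed → ¬report_directive); with O(¬sign_deed) we get O(¬report_directive).
Premises 2, 6, 9 do not contribute to this derivation.
Thus O(¬report_directive), which is F(report_directive): report_directive is forbidden.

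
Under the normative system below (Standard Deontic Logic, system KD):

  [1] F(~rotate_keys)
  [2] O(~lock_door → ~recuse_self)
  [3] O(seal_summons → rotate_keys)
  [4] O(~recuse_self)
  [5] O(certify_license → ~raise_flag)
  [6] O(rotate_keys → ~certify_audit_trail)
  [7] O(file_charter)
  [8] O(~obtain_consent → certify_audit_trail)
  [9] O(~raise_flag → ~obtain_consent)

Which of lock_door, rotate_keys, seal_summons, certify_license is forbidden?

certify_license

Premise 1 is F(~rotate_keys), i.e. O(rotate_keys).
Applying K to premise 6 (O(rotate_keys → ~certify_audit_trail)) and O(rotate_keys) yields O(~certify_audit_trail).
The contrapositive of premise 8 (O(~obtain_consent → certify_audit_trail)) is O(~certify_audit_trail → obtain_consent), and O(~certify_audit_trail) is already established, so O(obtain_consent).
The contrapositive of premise 9 (O(~raise_flag → ~obtain_consent)) is O(obtain_consent → raise_flag), and O(obtain_consent) is already established, so O(raise_flag).
Premise 5, O(certify_license → ~raise_flag), contraposes to O(raise_flag → ~certify_license); with O(raise_flag) we get O(~certify_license).
So O(~certify_license) holds, i.e. certify_license is forbidden. None of the other listed options is forbidden under the premises.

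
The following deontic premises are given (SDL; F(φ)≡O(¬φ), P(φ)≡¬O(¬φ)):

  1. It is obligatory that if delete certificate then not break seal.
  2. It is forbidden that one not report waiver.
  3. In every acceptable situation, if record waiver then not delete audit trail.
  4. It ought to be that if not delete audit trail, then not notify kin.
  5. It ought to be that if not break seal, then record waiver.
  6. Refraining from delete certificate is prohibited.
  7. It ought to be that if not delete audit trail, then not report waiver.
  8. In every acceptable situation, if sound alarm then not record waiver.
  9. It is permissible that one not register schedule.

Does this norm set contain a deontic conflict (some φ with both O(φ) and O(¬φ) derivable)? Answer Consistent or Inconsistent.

Premise 2, F(¬report_waiver), is equivalent to O(report_waiver).
The contrapositive of premise 7 (O(¬delete_audit_trail → ¬report_waiver)) is O(report_waiver → delete_audit_trail), and O(report_waiver) is already established, so O(delete_audit_trail).
The contrapositive of premise 3 (O(record_waiver → ¬delete_audit_trail)) is O(delete_audit_trail → ¬record_waiver), and O(delete_audit_trail) is already established, so O(¬record_waiver).
The contrapositive of premise 5 (O(¬break_seal → record_waiver)) is O(¬record_waiver → break_seal), and O(¬record_waiver) is already established, so O(break_seal).
Premise 1 is O(delete_certificate → ¬break_seal); contrapositively O(break_seal → ¬delete_certificate). Since O(break_seal) holds, K gives O(¬delete_certificate).
Yet premise 6 is F(¬delete_certificate), i.e. O(delete_certificate).
We now have both O(¬delete_certificate) and O(delete_certificate) — delete_certificate is simultaneously obligatory and forbidden, violating the D-axiom.

Inconsistent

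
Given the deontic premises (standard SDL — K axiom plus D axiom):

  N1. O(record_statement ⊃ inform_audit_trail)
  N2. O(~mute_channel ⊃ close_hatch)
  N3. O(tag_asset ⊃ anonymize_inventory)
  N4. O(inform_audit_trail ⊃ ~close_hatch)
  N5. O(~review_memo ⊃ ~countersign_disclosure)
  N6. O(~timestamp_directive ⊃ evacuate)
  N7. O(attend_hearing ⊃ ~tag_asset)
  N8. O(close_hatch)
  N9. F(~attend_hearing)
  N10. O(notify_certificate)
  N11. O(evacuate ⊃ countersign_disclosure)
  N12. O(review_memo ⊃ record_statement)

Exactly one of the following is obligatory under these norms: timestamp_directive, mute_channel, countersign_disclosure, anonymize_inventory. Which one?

From premise 8 we have O(close_hatch).
The contrapositive of premise 4 (O(inform_audit_trail ⊃ ~close_hatch)) is O(close_hatch ⊃ ~inform_audit_trail), and O(close_hatch) is already established, so O(~inform_audit_trail).
Premise 1 is O(record_statement ⊃ inform_audit_trail); contrapositively O(~inform_audit_trail ⊃ ~record_statement). Since O(~inform_audit_trail) holds, K gives O(~record_statement).
Premise 12 is O(review_memo ⊃ record_statement); contrapositively O(~record_statement ⊃ ~review_memo). Since O(~record_statement) holds, K gives O(~review_memo).
With premise 5, O(~review_memo ⊃ ~countersign_disclosure), the K-axiom yields O(~countersign_disclosure).
Premise 11, O(evacuate ⊃ countersign_disclosure), contraposes to O(~countersign_disclosure ⊃ ~evacuate); with O(~countersign_disclosure) we get O(~evacuate).
The contrapositive of premise 6 (O(~timestamp_directive ⊃ evacuate)) is O(~evacuate ⊃ timestamp_directive), and O(~evacuate) is already established, so O(timestamp_directive).
So O(timestamp_directive) holds — timestamp_directive is obligatory. None of the other listed options is made obligatory by any chain of premises.

timestamp_directive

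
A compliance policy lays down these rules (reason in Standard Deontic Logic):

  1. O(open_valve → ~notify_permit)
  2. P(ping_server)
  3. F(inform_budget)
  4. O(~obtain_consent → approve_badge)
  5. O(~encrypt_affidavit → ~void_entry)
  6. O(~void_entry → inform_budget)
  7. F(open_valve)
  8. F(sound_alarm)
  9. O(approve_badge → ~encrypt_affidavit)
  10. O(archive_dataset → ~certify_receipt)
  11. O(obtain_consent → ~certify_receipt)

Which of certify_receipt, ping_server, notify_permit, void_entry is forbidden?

certify_receipt

Premise 3, F(inform_budget), is equivalent to O(~inform_budget).
Premise 6, O(~void_entry → inform_budget), contraposes to O(~inform_budget → void_entry); with O(~inform_budget) we get O(void_entry).
The contrapositive of premise 5 (O(~encrypt_affidavit → ~void_entry)) is O(void_entry → encrypt_affidavit), and O(void_entry) is already established, so O(encrypt_affidavit).
The contrapositive of premise 9 (O(approve_badge → ~encrypt_affidavit)) is O(encrypt_affidavit → ~approve_badge), and O(encrypt_affidavit) is already established, so O(~approve_badge).
Premise 4, O(~obtain_consent → approve_badge), contraposes to O(~approve_badge → obtain_consent); with O(~approve_badge) we get O(obtain_consent).
Applying K to premise 11 (O(obtain_consent → ~certify_receipt)) and O(obtain_consent) yields O(~certify_receipt).
So O(~certify_receipt) holds, i.e. certify_receipt is forbidden. None of the other listed options is forbidden under the premises.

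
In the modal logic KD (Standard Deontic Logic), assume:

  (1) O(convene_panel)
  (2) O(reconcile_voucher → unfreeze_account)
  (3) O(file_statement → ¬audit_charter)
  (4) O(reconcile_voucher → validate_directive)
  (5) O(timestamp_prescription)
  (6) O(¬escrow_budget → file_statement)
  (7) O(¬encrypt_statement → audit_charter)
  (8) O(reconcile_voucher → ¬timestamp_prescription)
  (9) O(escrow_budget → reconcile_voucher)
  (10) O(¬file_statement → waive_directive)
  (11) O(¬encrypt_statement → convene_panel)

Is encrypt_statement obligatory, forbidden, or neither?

From premise 5 we have O(timestamp_prescription).
The contrapositive of premise 8 (O(reconcile_voucher → ¬timestamp_prescription)) is O(timestamp_prescription → ¬reconcile_voucher), and O(timestamp_prescription) is already established, so O(¬reconcile_voucher).
The contrapositive of premise 9 (O(escrow_budget → reconcile_voucher)) is O(¬reconcile_voucher → ¬escrow_budget), and O(¬reconcile_voucher) is already established, so O(¬escrow_budget).
With premise 6, O(¬escrow_budget → file_statement), the K-axiom yields O(file_statement).
From O(file_statement) and premise 3, O(file_statement → ¬audit_charter), we obtain O(¬audit_charter).
Premise 7, O(¬encrypt_statement → audit_charter), contraposes to O(¬audit_charter → encrypt_statement); with O(¬audit_charter) we get O(encrypt_statement).
Premises 1, 2, 4, 10, 11 do not contribute to this derivation.
Hence encrypt_statement is obligatory.

Obligatory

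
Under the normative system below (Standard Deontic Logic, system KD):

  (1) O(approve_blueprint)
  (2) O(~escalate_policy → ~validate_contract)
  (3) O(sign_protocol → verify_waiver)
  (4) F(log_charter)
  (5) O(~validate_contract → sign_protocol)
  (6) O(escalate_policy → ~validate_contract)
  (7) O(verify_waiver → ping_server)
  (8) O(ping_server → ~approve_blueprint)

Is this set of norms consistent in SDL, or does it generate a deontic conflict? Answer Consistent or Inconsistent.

By case analysis on ~escalate_policy: premise 2 gives O(~escalate_policy → ~validate_contract) and premise 6 gives O(escalate_policy → ~validate_contract), so O(~validate_contract) either way.
With premise 5, O(~validate_contract → sign_protocol), the K-axiom yields O(sign_protocol).
From O(sign_protocol) and premise 3, O(sign_protocol → verify_waiver), we obtain O(verify_waiver).
With premise 7, O(verify_waiver → ping_server), the K-axiom yields O(ping_server).
Premise 8 is O(ping_server → ~approve_blueprint); since O(ping_server), deontic closure gives O(~approve_blueprint).
However, premise 1 gives O(approve_blueprint).
We now have both O(~approve_blueprint) and O(approve_blueprint) — approve_blueprint is simultaneously obligatory and forbidden, violating the D-axiom.

Inconsistent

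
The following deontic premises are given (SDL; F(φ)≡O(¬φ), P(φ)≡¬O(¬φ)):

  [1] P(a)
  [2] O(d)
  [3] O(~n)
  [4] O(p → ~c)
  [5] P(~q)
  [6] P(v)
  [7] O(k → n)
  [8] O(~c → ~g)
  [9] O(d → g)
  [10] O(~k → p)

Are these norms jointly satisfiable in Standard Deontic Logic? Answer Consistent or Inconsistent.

Inconsistent

Premise 3 states O(~n) outright.
Premise 7, O(k → n), contraposes to O(~n → ~k); with O(~n) we get O(~k).
Premise 10 is O(~k → p); since O(~k), deontic closure gives O(p).
From O(p) and premise 4, O(p → ~c), we obtain O(~c).
Premise 8 is O(~c → ~g); since O(~c), deontic closure gives O(~g).
Premise 9 is O(d → g); contrapositively O(~g → ~d). Since O(~g) holds, K gives O(~d).
Yet premise 2 states O(d).
We now have both O(~d) and O(d) — d is simultaneously obligatory and forbidden, violating the D-axiom.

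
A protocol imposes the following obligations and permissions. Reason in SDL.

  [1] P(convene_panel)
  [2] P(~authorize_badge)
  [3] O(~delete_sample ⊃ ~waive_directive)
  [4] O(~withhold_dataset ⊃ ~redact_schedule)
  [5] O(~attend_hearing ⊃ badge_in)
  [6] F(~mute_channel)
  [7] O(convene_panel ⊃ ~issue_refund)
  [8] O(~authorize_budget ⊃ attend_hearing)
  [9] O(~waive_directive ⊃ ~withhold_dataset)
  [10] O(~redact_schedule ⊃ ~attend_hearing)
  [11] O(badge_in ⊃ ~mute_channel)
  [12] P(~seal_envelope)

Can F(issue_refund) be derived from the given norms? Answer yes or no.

No

Premise 7 is O(convene_panel ⊃ ~issue_refund), but O(convene_panel) is not derivable from the premises (the permission P(convene_panel) asserts only ~O(~convene_panel), not O(convene_panel)), so it does not yield O(~issue_refund).
No other premise forces O(~issue_refund). An ideal world satisfying every premise can still have issue_refund true, so F(issue_refund) is not derivable.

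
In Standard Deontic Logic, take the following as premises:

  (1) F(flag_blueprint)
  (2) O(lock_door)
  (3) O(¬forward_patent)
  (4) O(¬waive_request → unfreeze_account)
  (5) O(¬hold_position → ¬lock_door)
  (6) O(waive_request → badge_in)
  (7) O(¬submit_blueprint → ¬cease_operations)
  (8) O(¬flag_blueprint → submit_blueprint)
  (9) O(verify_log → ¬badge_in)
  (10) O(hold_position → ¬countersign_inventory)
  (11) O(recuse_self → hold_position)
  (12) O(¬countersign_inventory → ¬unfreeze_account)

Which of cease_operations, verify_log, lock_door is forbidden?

verify_log

From premise 2 we have O(lock_door).
Premise 5 is O(¬hold_position → ¬lock_door); contrapositively O(lock_door → hold_position). Since O(lock_door) holds, K gives O(hold_position).
Premise 10 is O(hold_position → ¬countersign_inventory); since O(hold_position), deontic closure gives O(¬countersign_inventory).
Premise 12 is O(¬countersign_inventory → ¬unfreeze_account); since O(¬countersign_inventory), deontic closure gives O(¬unfreeze_account).
Premise 4 is O(¬waive_request → unfreeze_account); contrapositively O(¬unfreeze_account → waive_request). Since O(¬unfreeze_account) holds, K gives O(waive_request).
Applying K to premise 6 (O(waive_request → badge_in)) and O(waive_request) yields O(badge_in).
Premise 9 is O(verify_log → ¬badge_in); contrapositively O(badge_in → ¬verify_log). Since O(badge_in) holds, K gives O(¬verify_log).
So O(¬verify_log) holds, i.e. verify_log is forbidden. None of the other listed options is forbidden under the premises.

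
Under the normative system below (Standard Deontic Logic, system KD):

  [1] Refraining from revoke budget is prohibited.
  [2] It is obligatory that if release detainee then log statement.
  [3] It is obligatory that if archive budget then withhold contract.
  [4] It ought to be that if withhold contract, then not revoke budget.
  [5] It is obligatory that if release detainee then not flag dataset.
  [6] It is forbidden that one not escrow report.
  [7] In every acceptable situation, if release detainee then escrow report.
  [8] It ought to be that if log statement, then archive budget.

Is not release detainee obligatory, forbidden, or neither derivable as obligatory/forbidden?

Obligatory

Premise 1 is F(¬revoke_budget), i.e. O(revoke_budget).
The contrapositive of premise 4 (O(withhold_contract → ¬revoke_budget)) is O(revoke_budget → ¬withhold_contract), and O(revoke_budget) is already established, so O(¬withhold_contract).
Premise 3 is O(archive_budget → withhold_contract); contrapositively O(¬withhold_contract → ¬archive_budget). Since O(¬withhold_contract) holds, K gives O(¬archive_budget).
Premise 8, O(log_statement → archive_budget), contraposes to O(¬archive_budget → ¬log_statement); with O(¬archive_budget) we get O(¬log_statement).
Premise 2, O(release_detainee → log_statement), contraposes to O(¬log_statement → ¬release_detainee); with O(¬log_statement) we get O(¬release_detainee).
Premises 5, 6, 7 do not contribute to this derivation.
Hence ¬release_detainee is obligatory.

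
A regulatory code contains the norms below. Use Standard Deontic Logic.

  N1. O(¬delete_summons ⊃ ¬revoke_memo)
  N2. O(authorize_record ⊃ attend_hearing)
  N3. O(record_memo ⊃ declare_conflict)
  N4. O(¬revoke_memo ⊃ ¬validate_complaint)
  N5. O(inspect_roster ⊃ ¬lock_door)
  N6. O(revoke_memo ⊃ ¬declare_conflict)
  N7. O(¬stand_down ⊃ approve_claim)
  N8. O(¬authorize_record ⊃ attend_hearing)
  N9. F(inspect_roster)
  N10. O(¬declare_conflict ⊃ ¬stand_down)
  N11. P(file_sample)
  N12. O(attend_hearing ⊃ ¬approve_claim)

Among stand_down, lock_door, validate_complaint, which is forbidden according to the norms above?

Premises 8 and 2 are O(¬authorize_record ⊃ attend_hearing) and O(authorize_record ⊃ attend_hearing); every ideal world satisfies ¬authorize_record or authorize_record, so in either case attend_hearing holds — hence O(attend_hearing).
Premise 12 is O(attend_hearing ⊃ ¬approve_claim); since O(attend_hearing), deontic closure gives O(¬approve_claim).
The contrapositive of premise 7 (O(¬stand_down ⊃ approve_claim)) is O(¬approve_claim ⊃ stand_down), and O(¬approve_claim) is already established, so O(stand_down).
Premise 10 is O(¬declare_conflict ⊃ ¬stand_down); contrapositively O(stand_down ⊃ declare_conflict). Since O(stand_down) holds, K gives O(declare_conflict).
Premise 6, O(revoke_memo ⊃ ¬declare_conflict), contraposes to O(declare_conflict ⊃ ¬revoke_memo); with O(declare_conflict) we get O(¬revoke_memo).
With premise 4, O(¬revoke_memo ⊃ ¬validate_complaint), the K-axiom yields O(¬validate_complaint).
So O(¬validate_complaint) holds, i.e. validate_complaint is forbidden. None of the other listed options is forbidden under the premises.

validate_complaint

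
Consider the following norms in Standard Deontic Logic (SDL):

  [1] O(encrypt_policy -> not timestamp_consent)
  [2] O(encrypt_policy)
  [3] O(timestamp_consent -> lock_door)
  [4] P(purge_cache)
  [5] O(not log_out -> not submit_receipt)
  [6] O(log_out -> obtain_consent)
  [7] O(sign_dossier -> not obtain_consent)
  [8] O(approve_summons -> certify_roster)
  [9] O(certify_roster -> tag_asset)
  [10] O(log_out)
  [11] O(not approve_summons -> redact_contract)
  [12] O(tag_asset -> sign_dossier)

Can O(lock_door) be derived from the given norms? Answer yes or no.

Premise 3 is O(timestamp_consent -> lock_door), but O(timestamp_consent) is not derivable from the premises, so it does not yield O(lock_door).
No other premise forces O(lock_door). An ideal world satisfying every premise can still have lock_door false, so O(lock_door) is not derivable.

No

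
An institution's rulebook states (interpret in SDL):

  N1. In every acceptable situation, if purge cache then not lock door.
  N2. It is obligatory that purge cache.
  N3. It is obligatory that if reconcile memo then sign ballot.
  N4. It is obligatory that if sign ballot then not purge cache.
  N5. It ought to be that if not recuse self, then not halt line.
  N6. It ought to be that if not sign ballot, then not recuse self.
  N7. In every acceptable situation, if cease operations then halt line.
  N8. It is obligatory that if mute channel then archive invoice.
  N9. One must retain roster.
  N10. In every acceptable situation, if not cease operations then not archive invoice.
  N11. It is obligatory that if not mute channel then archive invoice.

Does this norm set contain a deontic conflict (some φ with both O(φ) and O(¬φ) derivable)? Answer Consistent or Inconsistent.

Premises 11 and 8 are O(¬mute_channel → archive_invoice) and O(mute_channel → archive_invoice); every ideal world satisfies ¬mute_channel or mute_channel, so in either case archive_invoice holds — hence O(archive_invoice).
The contrapositive of premise 10 (O(¬cease_operations → ¬archive_invoice)) is O(archive_invoice → cease_operations), and O(archive_invoice) is already established, so O(cease_operations).
From O(cease_operations) and premise 7, O(cease_operations → halt_line), we obtain O(halt_line).
Premise 5, O(¬recuse_self → ¬halt_line), contraposes to O(halt_line → recuse_self); with O(halt_line) we get O(recuse_self).
Premise 6 is O(¬sign_ballot → ¬recuse_self); contrapositively O(recuse_self → sign_ballot). Since O(recuse_self) holds, K gives O(sign_ballot).
With premise 4, O(sign_ballot → ¬purge_cache), the K-axiom yields O(¬purge_cache).
But premise 2 directly asserts O(purge_cache).
We now have both O(¬purge_cache) and O(purge_cache) — purge_cache is simultaneously obligatory and forbidden, violating the D-axiom.

Inconsistent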